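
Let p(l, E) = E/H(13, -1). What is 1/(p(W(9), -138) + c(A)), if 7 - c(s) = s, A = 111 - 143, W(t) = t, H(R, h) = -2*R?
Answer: 13/576 ≈ 0.022569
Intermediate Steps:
A = -32
p(l, E) = -E/26 (p(l, E) = E/((-2*13)) = E/(-26) = E*(-1/26) = -E/26)
c(s) = 7 - s
1/(p(W(9), -138) + c(A)) = 1/(-1/26*(-138) + (7 - 1*(-32))) = 1/(69/13 + (7 + 32)) = 1/(69/13 + 39) = 1/(576/13) = 13/576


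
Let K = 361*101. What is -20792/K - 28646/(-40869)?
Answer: 10248082/78427611 ≈ 0.13067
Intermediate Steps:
K = 36461
-20792/K - 28646/(-40869) = -20792/36461 - 28646/(-40869) = -20792*1/36461 - 28646*(-1/40869) = -20792/36461 + 28646/40869 = 10248082/78427611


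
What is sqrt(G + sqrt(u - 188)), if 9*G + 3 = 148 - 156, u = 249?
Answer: sqrt(-11 + 9*sqrt(61))/3 ≈ 2.5667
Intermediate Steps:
G = -11/9 (G = -1/3 + (148 - 156)/9 = -1/3 + (1/9)*(-8) = -1/3 - 8/9 = -11/9 ≈ -1.2222)
sqrt(G + sqrt(u - 188)) = sqrt(-11/9 + sqrt(249 - 188)) = sqrt(-11/9 + sqrt(61))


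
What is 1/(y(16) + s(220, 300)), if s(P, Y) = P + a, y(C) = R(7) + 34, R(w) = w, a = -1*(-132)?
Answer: 1/393 ≈ 0.0025445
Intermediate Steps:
a = 132
y(C) = 41 (y(C) = 7 + 34 = 41)
s(P, Y) = 132 + P (s(P, Y) = P + 132 = 132 + P)
1/(y(16) + s(220, 300)) = 1/(41 + (132 + 220)) = 1/(41 + 352) = 1/393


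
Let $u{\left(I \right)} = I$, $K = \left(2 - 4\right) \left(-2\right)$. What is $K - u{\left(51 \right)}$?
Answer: $-47$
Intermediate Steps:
$K = 4$ ($K = \left(-2\right) \left(-2\right) = 4$)
$K - u{\left(51 \right)} = 4 - 51 = -47$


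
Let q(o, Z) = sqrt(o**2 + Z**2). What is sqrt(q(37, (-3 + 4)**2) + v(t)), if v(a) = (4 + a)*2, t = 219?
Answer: sqrt(446 + sqrt(1370)) ≈ 21.978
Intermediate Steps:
v(a) = 8 + 2*a
q(o, Z) = sqrt(Z**2 + o**2)
sqrt(q(37, (-3 + 4)**2) + v(t)) = sqrt(sqrt(((-3 + 4)**2)**2 + 37**2) + (8 + 2*219)) = sqrt(sqrt((1**2)**2 + 1369) + (8 + 438)) = sqrt(sqrt(1**2 + 1369) + 446) = sqrt(sqrt(1 + 1369) + 446) = sqrt(sqrt(1370) + 446) = sqrt(446 + sqrt(1370))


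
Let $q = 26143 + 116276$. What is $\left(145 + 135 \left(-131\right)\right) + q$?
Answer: $124879$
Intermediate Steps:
$q = 142419$
$\left(145 + 135 \left(-131\right)\right) + q = \left(145 + 135 \left(-131\right)\right) + 142419 = \left(145 - 17685\right) + 142419 = -17540 + 142419 = 124879$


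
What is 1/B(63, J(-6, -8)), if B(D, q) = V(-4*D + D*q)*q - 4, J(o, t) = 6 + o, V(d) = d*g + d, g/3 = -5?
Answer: -1/4 ≈ -0.25000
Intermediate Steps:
g = -15 (g = 3*(-5) = -15)
V(d) = -14*d (V(d) = d*(-15) + d = -15*d + d = -14*d)
B(D, q) = -4 + q*(56*D - 14*D*q) (B(D, q) = (-14*(-4*D + D*q))*q - 4 = (56*D - 14*D*q)*q - 4 = q*(56*D - 14*D*q) - 4 = -4 + q*(56*D - 14*D*q))
1/B(63, J(-6, -8)) = 1/(-4 - 14*63*(6 - 6)*(-4 + (6 - 6))) = 1/(-4 - 14*63*0*(-4 + 0)) = 1/(-4 - 14*63*0*(-4)) = 1/(-4 + 0) = 1/(-4) = -1/4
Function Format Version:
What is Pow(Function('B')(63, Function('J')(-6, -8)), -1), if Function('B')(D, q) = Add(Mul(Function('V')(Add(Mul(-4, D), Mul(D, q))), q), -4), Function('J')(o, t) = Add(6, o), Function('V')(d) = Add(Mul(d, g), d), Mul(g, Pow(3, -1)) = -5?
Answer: Rational(-1, 4) ≈ -0.25000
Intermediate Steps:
g = -15 (g = Mul(3, -5) = -15)
Function('V')(d) = Mul(-14, d) (Function('V')(d) = Add(Mul(d, -15), d) = Add(Mul(-15, d), d) = Mul(-14, d))
Function('B')(D, q) = Add(-4, Mul(q, Add(Mul(56, D), Mul(-14, D, q)))) (Function('B')(D, q) = Add(Mul(Mul(-14, Add(Mul(-4, D), Mul(D, q))), q), -4) = Add(Mul(Add(Mul(56, D), Mul(-14, D, q)), q), -4) = Add(Mul(q, Add(Mul(56, D), Mul(-14, D, q))), -4) = Add(-4, Mul(q, Add(Mul(56, D), Mul(-14, D, q)))))
Pow(Function('B')(63, Function('J')(-6, -8)), -1) = Pow(Add(-4, Mul(-14, 63, Add(6, -6), Add(-4, Add(6, -6)))), -1) = Pow(Add(-4, Mul(-14, 63, 0, Add(-4, 0))), -1) = Pow(Add(-4, Mul(-14, 63, 0, -4)), -1) = Pow(Add(-4, 0), -1) = Pow(-4, -1) = Rational(-1, 4)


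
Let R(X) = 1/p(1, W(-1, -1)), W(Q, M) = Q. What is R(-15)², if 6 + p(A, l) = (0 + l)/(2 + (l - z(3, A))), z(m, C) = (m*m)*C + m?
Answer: 121/4225 ≈ 0.028639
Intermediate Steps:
z(m, C) = m + C*m² (z(m, C) = m²*C + m = C*m² + m = m + C*m²)
p(A, l) = -6 + l/(-1 + l - 9*A) (p(A, l) = -6 + (0 + l)/(2 + (l - 3*(1 + A*3))) = -6 + l/(2 + (l - 3*(1 + 3*A))) = -6 + l/(2 + (l - (3 + 9*A))) = -6 + l/(2 + (l + (-3 - 9*A))) = -6 + l/(2 + (-3 + l - 9*A)) = -6 + l/(-1 + l - 9*A))
R(X) = -11/65 (R(X) = 1/((6 - 5*(-1) + 54*1)/(-1 - 1 - 9*1)) = 1/((6 + 5 + 54)/(-1 - 1 - 9)) = 1/(65/(-11)) = 1/(-1/11*65) = 1/(-65/11) = -11/65)
R(-15)² = (-11/65)² = 121/4225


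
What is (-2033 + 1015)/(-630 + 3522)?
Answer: -509/1446 ≈ -0.35201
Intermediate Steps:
(-2033 + 1015)/(-630 + 3522) = -1018/2892 = -1018*1/2892 = -509/1446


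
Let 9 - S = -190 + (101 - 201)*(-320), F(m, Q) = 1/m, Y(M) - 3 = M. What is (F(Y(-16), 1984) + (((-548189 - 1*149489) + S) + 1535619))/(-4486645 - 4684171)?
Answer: -10479819/119220608 ≈ -0.087903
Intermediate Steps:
Y(M) = 3 + M
S = -31801 (S = 9 - (-190 + (101 - 201)*(-320)) = 9 - (-190 - 100*(-320)) = 9 - (-190 + 32000) = 9 - 1*31810 = 9 - 31810 = -31801)
(F(Y(-16), 1984) + (((-548189 - 1*149489) + S) + 1535619))/(-4486645 - 4684171) = (1/(3 - 16) + (((-548189 - 1*149489) - 31801) + 1535619))/(-4486645 - 4684171) = (1/(-13) + (((-548189 - 149489) - 31801) + 1535619))/(-9170816) = (-1/13 + ((-697678 - 31801) + 1535619))*(-1/9170816) = (-1/13 + (-729479 + 1535619))*(-1/9170816) = (-1/13 + 806140)*(-1/9170816) = (10479819/13)*(-1/9170816) = -10479819/119220608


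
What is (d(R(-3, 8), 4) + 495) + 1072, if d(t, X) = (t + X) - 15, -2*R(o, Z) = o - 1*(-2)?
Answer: 3113/2 ≈ 1556.5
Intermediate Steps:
R(o, Z) = -1 - o/2 (R(o, Z) = -(o - 1*(-2))/2 = -(o + 2)/2 = -(2 + o)/2 = -1 - o/2)
d(t, X) = -15 + X + t (d(t, X) = (X + t) - 15 = -15 + X + t)
(d(R(-3, 8), 4) + 495) + 1072 = ((-15 + 4 + (-1 - ½*(-3))) + 495) + 1072 = ((-15 + 4 + (-1 + 3/2)) + 495) + 1072 = ((-15 + 4 + ½) + 495) + 1072 = (-21/2 + 495) + 1072 = 969/2 + 1072 = 3113/2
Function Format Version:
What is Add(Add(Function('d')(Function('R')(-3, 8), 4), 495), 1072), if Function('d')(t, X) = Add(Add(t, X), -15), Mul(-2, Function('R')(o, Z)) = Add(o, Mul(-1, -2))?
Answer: Rational(3113, 2) ≈ 1556.5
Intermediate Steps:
Function('R')(o, Z) = Add(-1, Mul(Rational(-1, 2), o)) (Function('R')(o, Z) = Mul(Rational(-1, 2), Add(o, Mul(-1, -2))) = Mul(Rational(-1, 2), Add(o, 2)) = Mul(Rational(-1, 2), Add(2, o)) = Add(-1, Mul(Rational(-1, 2), o)))
Function('d')(t, X) = Add(-15, X, t) (Function('d')(t, X) = Add(Add(X, t), -15) = Add(-15, X, t))
Add(Add(Function('d')(Function('R')(-3, 8), 4), 495), 1072) = Add(Add(Add(-15, 4, Add(-1, Mul(Rational(-1, 2), -3))), 495), 1072) = Add(Add(Add(-15, 4, Add(-1, Rational(3, 2))), 495), 1072) = Add(Add(Add(-15, 4, Rational(1, 2)), 495), 1072) = Add(Add(Rational(-21, 2), 495), 1072) = Add(Rational(969, 2), 1072) = Rational(3113, 2)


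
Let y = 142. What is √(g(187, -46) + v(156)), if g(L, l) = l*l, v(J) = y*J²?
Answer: 2*√864457 ≈ 1859.5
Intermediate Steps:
v(J) = 142*J²
g(L, l) = l²
√(g(187, -46) + v(156)) = √((-46)² + 142*156²) = √(2116 + 142*24336) = √(2116 + 3455712) = √3457828 = 2*√864457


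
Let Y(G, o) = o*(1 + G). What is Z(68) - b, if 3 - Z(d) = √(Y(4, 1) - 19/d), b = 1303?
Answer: -1300 - √5457/34 ≈ -1302.2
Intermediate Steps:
Z(d) = 3 - √(5 - 19/d) (Z(d) = 3 - √(1*(1 + 4) - 19/d) = 3 - √(1*5 - 19/d) = 3 - √(5 - 19/d))
Z(68) - b = (3 - √(5 - 19/68)) - 1*1303 = (3 - √(5 - 19*1/68)) - 1303 = (3 - √(5 - 19/68)) - 1303 = (3 - √(321/68)) - 1303 = (3 - √5457/34) - 1303 = -1300 - √5457/34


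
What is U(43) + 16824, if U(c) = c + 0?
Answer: 16867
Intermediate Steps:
U(c) = c
U(43) + 16824 = 43 + 16824 = 16867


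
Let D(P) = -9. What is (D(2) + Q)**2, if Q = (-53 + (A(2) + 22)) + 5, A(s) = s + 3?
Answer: 900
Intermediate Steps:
A(s) = 3 + s
Q = -21 (Q = (-53 + ((3 + 2) + 22)) + 5 = (-53 + (5 + 22)) + 5 = (-53 + 27) + 5 = -26 + 5 = -21)
(D(2) + Q)**2 = (-9 - 21)**2 = (-30)**2 = 900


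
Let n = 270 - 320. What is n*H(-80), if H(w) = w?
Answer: 4000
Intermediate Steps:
n = -50
n*H(-80) = -50*(-80) = 4000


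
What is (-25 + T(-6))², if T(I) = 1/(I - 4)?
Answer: 63001/100 ≈ 630.01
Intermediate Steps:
T(I) = 1/(-4 + I)
(-25 + T(-6))² = (-25 + 1/(-4 - 6))² = (-25 + 1/(-10))² = (-25 - ⅒)² = (-251/10)² = 63001/100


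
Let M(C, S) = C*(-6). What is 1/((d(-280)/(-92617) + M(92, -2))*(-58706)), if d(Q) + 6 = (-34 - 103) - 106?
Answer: 92617/3001305210510 ≈ 3.0859e-8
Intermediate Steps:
d(Q) = -249 (d(Q) = -6 + ((-34 - 103) - 106) = -6 + (-137 - 106) = -6 - 243 = -249)
M(C, S) = -6*C
1/((d(-280)/(-92617) + M(92, -2))*(-58706)) = 1/(-249/(-92617) - 6*92*(-58706)) = -1/58706/(-249*(-1/92617) - 552) = -1/58706/(249/92617 - 552) = -1/58706/(-51124335/92617) = -92617/51124335*(-1/58706) = 92617/3001305210510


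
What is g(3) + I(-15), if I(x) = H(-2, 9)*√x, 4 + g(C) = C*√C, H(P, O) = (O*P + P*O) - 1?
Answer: -4 + 3*√3 - 37*I*√15 ≈ 1.1962 - 143.3*I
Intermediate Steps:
H(P, O) = -1 + 2*O*P (H(P, O) = (O*P + O*P) - 1 = 2*O*P - 1 = -1 + 2*O*P)
g(C) = -4 + C^(3/2) (g(C) = -4 + C*√C = -4 + C^(3/2))
I(x) = -37*√x (I(x) = (-1 + 2*9*(-2))*√x = (-1 - 36)*√x = -37*√x)
g(3) + I(-15) = (-4 + 3^(3/2)) - 37*I*√15 = (-4 + 3*√3) - 37*I*√15 = -4 + 3*√3 - 37*I*√15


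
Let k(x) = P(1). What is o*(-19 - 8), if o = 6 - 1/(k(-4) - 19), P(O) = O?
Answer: -327/2 ≈ -163.50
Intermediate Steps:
k(x) = 1
o = 109/18 (o = 6 - 1/(1 - 19) = 6 - 1/(-18) = 6 - 1*(-1/18) = 6 + 1/18 = 109/18 ≈ 6.0556)
o*(-19 - 8) = 109*(-19 - 8)/18 = (109/18)*(-27) = -327/2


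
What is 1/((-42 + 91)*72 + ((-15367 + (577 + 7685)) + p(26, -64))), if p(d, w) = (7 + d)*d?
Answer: -1/2719 ≈ -0.00036778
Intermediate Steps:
p(d, w) = d*(7 + d)
1/((-42 + 91)*72 + ((-15367 + (577 + 7685)) + p(26, -64))) = 1/((-42 + 91)*72 + ((-15367 + (577 + 7685)) + 26*(7 + 26))) = 1/(49*72 + ((-15367 + 8262) + 26*33)) = 1/(3528 + (-7105 + 858)) = 1/(3528 - 6247) = 1/(-2719) = -1/2719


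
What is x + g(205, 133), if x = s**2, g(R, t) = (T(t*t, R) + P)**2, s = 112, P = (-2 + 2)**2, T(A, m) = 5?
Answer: 12569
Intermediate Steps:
P = 0 (P = 0**2 = 0)
g(R, t) = 25 (g(R, t) = (5 + 0)**2 = 5**2 = 25)
x = 12544 (x = 112**2 = 12544)
x + g(205, 133) = 12544 + 25 = 12569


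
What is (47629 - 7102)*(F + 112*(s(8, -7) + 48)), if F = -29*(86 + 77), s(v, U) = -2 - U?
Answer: 48997143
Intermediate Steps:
F = -4727 (F = -29*163 = -4727)
(47629 - 7102)*(F + 112*(s(8, -7) + 48)) = (47629 - 7102)*(-4727 + 112*((-2 - 1*(-7)) + 48)) = 40527*(-4727 + 112*((-2 + 7) + 48)) = 40527*(-4727 + 112*(5 + 48)) = 40527*(-4727 + 112*53) = 40527*(-4727 + 5936) = 40527*1209 = 48997143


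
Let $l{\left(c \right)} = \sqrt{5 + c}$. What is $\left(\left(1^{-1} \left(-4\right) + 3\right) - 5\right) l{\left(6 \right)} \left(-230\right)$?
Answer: $1380 \sqrt{11} \approx 4576.9$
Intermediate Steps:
$\left(\left(1^{-1} \left(-4\right) + 3\right) - 5\right) l{\left(6 \right)} \left(-230\right) = \left(\left(1^{-1} \left(-4\right) + 3\right) - 5\right) \sqrt{5 + 6} \left(-230\right) = \left(\left(1 \left(-4\right) + 3\right) - 5\right) \sqrt{11} \left(-230\right) = \left(\left(-4 + 3\right) - 5\right) \sqrt{11} \left(-230\right) = \left(-1 - 5\right) \sqrt{11} \left(-230\right) = - 6 \sqrt{11} \left(-230\right) = 1380 \sqrt{11}$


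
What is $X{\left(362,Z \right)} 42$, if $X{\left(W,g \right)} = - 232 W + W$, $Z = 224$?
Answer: $-3512124$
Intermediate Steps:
$X{\left(W,g \right)} = - 231 W$
$X{\left(362,Z \right)} 42 = \left(-231\right) 362 \cdot 42 = \left(-83622\right) 42 = -3512124$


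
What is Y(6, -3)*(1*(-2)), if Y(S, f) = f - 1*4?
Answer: 14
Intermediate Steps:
Y(S, f) = -4 + f (Y(S, f) = f - 4 = -4 + f)
Y(6, -3)*(1*(-2)) = (-4 - 3)*(1*(-2)) = -7*(-2) = 14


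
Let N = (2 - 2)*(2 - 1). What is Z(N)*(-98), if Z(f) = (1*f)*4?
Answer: 0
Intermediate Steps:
N = 0 (N = 0*1 = 0)
Z(f) = 4*f (Z(f) = f*4 = 4*f)
Z(N)*(-98) = (4*0)*(-98) = 0*(-98) = 0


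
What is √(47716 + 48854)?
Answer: 3*√10730 ≈ 310.76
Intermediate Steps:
√(47716 + 48854) = √96570 = 3*√10730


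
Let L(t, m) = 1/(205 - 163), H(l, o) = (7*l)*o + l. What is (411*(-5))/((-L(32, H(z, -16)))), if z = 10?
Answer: 86310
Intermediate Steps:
H(l, o) = l + 7*l*o (H(l, o) = 7*l*o + l = l + 7*l*o)
L(t, m) = 1/42
(411*(-5))/((-L(32, H(z, -16)))) = (411*(-5))/((-1*1/42)) = -2055/(-1/42) = -2055*(-42) = 86310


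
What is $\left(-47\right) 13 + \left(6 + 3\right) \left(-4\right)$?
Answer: $-647$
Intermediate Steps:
$\left(-47\right) 13 + \left(6 + 3\right) \left(-4\right) = -611 + 9 \left(-4\right) = -611 - 36 = -647$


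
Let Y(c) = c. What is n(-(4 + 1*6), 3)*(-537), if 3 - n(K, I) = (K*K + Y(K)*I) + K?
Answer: 30609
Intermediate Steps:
n(K, I) = 3 - K - K² - I*K (n(K, I) = 3 - ((K*K + K*I) + K) = 3 - ((K² + I*K) + K) = 3 - (K + K² + I*K) = 3 + (-K - K² - I*K) = 3 - K - K² - I*K)
n(-(4 + 1*6), 3)*(-537) = (3 - (-1)*(4 + 1*6) - (-(4 + 1*6))² - 1*3*(-(4 + 1*6)))*(-537) = (3 - (-1)*(4 + 6) - (-(4 + 6))² - 1*3*(-(4 + 6)))*(-537) = (3 - (-1)*10 - (-1*10)² - 1*3*(-1*10))*(-537) = (3 - 1*(-10) - 1*(-10)² - 1*3*(-10))*(-537) = (3 + 10 - 1*100 + 30)*(-537) = (3 + 10 - 100 + 30)*(-537) = -57*(-537) = 30609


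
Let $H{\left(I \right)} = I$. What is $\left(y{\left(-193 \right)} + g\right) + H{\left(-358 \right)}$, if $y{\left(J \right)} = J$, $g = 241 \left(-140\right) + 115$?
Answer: $-34176$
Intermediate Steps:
$g = -33625$ ($g = -33740 + 115 = -33625$)
$\left(y{\left(-193 \right)} + g\right) + H{\left(-358 \right)} = \left(-193 - 33625\right) - 358 = -33818 - 358 = -34176$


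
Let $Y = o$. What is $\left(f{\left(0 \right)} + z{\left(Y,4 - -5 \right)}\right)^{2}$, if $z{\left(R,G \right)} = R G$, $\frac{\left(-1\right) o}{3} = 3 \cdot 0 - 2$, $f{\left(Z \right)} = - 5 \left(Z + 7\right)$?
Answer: $361$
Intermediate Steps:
$f{\left(Z \right)} = -35 - 5 Z$ ($f{\left(Z \right)} = - 5 \left(7 + Z\right) = -35 - 5 Z$)
$o = 6$ ($o = - 3 \left(3 \cdot 0 - 2\right) = - 3 \left(0 - 2\right) = \left(-3\right) \left(-2\right) = 6$)
$Y = 6$
$z{\left(R,G \right)} = G R$
$\left(f{\left(0 \right)} + z{\left(Y,4 - -5 \right)}\right)^{2} = \left(\left(-35 - 0\right) + \left(4 - -5\right) 6\right)^{2} = \left(\left(-35 + 0\right) + \left(4 + 5\right) 6\right)^{2} = \left(-35 + 9 \cdot 6\right)^{2} = \left(-35 + 54\right)^{2} = 19^{2} = 361$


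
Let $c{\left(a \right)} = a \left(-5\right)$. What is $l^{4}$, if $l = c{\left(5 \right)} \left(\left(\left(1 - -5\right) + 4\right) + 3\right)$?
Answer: $11156640625$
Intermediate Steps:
$c{\left(a \right)} = - 5 a$
$l = -325$ ($l = \left(-5\right) 5 \left(\left(\left(1 - -5\right) + 4\right) + 3\right) = - 25 \left(\left(\left(1 + 5\right) + 4\right) + 3\right) = - 25 \left(\left(6 + 4\right) + 3\right) = - 25 \left(10 + 3\right) = \left(-25\right) 13 = -325$)
$l^{4} = \left(-325\right)^{4} = 11156640625$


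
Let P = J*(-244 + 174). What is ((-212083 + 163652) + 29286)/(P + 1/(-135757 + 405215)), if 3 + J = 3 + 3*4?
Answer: 5158773410/226344719 ≈ 22.792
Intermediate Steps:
J = 12 (J = -3 + (3 + 3*4) = -3 + (3 + 12) = -3 + 15 = 12)
P = -840 (P = 12*(-244 + 174) = 12*(-70) = -840)
((-212083 + 163652) + 29286)/(P + 1/(-135757 + 405215)) = ((-212083 + 163652) + 29286)/(-840 + 1/(-135757 + 405215)) = (-48431 + 29286)/(-840 + 1/269458) = -19145/(-840 + 1/269458) = -19145/(-226344719/269458) = -19145*(-269458/226344719) = 5158773410/226344719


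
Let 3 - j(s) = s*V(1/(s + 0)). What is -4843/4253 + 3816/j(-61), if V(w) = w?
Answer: 8109881/4253 ≈ 1906.9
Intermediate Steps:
j(s) = 2 (j(s) = 3 - s/(s + 0) = 3 - s/s = 3 - 1*1 = 3 - 1 = 2)
-4843/4253 + 3816/j(-61) = -4843/4253 + 3816/2 = -4843*1/4253 + 3816*(1/2) = -4843/4253 + 1908 = 8109881/4253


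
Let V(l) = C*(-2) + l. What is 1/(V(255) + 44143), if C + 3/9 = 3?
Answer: 3/133178 ≈ 2.2526e-5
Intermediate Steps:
C = 8/3 (C = -⅓ + 3 = 8/3 ≈ 2.6667)
V(l) = -16/3 + l (V(l) = (8/3)*(-2) + l = -16/3 + l)
1/(V(255) + 44143) = 1/((-16/3 + 255) + 44143) = 1/(749/3 + 44143) = 1/(133178/3) = 3/133178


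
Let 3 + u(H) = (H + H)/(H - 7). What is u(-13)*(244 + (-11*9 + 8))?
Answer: -2601/10 ≈ -260.10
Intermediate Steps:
u(H) = -3 + 2*H/(-7 + H) (u(H) = -3 + (H + H)/(H - 7) = -3 + (2*H)/(-7 + H) = -3 + 2*H/(-7 + H))
u(-13)*(244 + (-11*9 + 8)) = ((21 - 1*(-13))/(-7 - 13))*(244 + (-11*9 + 8)) = ((21 + 13)/(-20))*(244 + (-99 + 8)) = (-1/20*34)*(244 - 91) = -17/10*153 = -2601/10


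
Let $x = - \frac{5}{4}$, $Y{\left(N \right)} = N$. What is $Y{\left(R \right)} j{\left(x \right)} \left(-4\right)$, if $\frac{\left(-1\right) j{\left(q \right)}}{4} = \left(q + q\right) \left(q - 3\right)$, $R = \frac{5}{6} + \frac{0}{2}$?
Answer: $\frac{425}{3} \approx 141.67$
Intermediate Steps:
$R = \frac{5}{6}$ ($R = 5 \cdot \frac{1}{6} + 0 \cdot \frac{1}{2} = \frac{5}{6} + 0 = \frac{5}{6} \approx 0.83333$)
$x = - \frac{5}{4}$ ($x = \left(-5\right) \frac{1}{4} = - \frac{5}{4} \approx -1.25$)
$j{\left(q \right)} = - 8 q \left(-3 + q\right)$ ($j{\left(q \right)} = - 4 \left(q + q\right) \left(q - 3\right) = - 4 \cdot 2 q \left(-3 + q\right) = - 8 q \left(-3 + q\right)$)
$Y{\left(R \right)} j{\left(x \right)} \left(-4\right) = \frac{5 \cdot 8 \left(- \frac{5}{4}\right) \left(3 - - \frac{5}{4}\right)}{6} \left(-4\right) = \frac{5 \cdot 8 \left(- \frac{5}{4}\right) \left(3 + \frac{5}{4}\right)}{6} \left(-4\right) = \frac{5 \cdot 8 \left(- \frac{5}{4}\right) \frac{17}{4}}{6} \left(-4\right) = \frac{5}{6} \left(- \frac{85}{2}\right) \left(-4\right) = \left(- \frac{425}{12}\right) \left(-4\right) = \frac{425}{3}$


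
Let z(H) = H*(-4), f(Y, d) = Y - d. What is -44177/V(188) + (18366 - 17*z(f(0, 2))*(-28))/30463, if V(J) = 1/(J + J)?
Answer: -506007223402/30463 ≈ -1.6611e+7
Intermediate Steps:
z(H) = -4*H
V(J) = 1/(2*J)
-44177/V(188) + (18366 - 17*z(f(0, 2))*(-28))/30463 = -44177/((½)/188) + (18366 - (-68)*(0 - 1*2)*(-28))/30463 = -44177/((½)*(1/188)) + (18366 - (-68)*(0 - 2)*(-28))*(1/30463) = -44177/1/376 + (18366 - (-68)*(-2)*(-28))*(1/30463) = -44177*376 + (18366 - 17*8*(-28))*(1/30463) = -16610552 + (18366 - 136*(-28))*(1/30463) = -16610552 + (18366 + 3808)*(1/30463) = -16610552 + 22174*(1/30463) = -16610552 + 22174/30463 = -506007223402/30463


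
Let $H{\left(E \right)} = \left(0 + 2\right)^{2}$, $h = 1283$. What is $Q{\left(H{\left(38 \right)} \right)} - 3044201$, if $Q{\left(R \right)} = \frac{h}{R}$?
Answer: $- \frac{12175521}{4} \approx -3.0439 \cdot 10^{6}$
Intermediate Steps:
$H{\left(E \right)} = 4$ ($H{\left(E \right)} = 2^{2} = 4$)
$Q{\left(R \right)} = \frac{1283}{R}$
$Q{\left(H{\left(38 \right)} \right)} - 3044201 = \frac{1283}{4} - 3044201 = - \frac{12175521}{4}$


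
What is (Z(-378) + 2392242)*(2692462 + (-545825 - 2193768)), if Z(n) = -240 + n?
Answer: -112719630744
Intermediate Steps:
(Z(-378) + 2392242)*(2692462 + (-545825 - 2193768)) = ((-240 - 378) + 2392242)*(2692462 + (-545825 - 2193768)) = (-618 + 2392242)*(2692462 - 2739593) = 2391624*(-47131) = -112719630744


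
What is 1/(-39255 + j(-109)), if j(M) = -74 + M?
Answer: -1/39438 ≈ -2.5356e-5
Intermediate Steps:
1/(-39255 + j(-109)) = 1/(-39255 + (-74 - 109)) = 1/(-39255 - 183) = 1/(-39438) = -1/39438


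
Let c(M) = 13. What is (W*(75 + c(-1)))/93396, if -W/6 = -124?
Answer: 5456/7783 ≈ 0.70102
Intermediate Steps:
W = 744 (W = -6*(-124) = 744)
(W*(75 + c(-1)))/93396 = (744*(75 + 13))/93396 = (744*88)*(1/93396) = 65472*(1/93396) = 5456/7783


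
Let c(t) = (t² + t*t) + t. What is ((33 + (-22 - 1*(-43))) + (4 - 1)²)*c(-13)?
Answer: 20475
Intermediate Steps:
c(t) = t + 2*t² (c(t) = (t² + t²) + t = 2*t² + t = t + 2*t²)
((33 + (-22 - 1*(-43))) + (4 - 1)²)*c(-13) = ((33 + (-22 - 1*(-43))) + (4 - 1)²)*(-13*(1 + 2*(-13))) = ((33 + (-22 + 43)) + 3²)*(-13*(1 - 26)) = ((33 + 21) + 9)*(-13*(-25)) = (54 + 9)*325 = 63*325 = 20475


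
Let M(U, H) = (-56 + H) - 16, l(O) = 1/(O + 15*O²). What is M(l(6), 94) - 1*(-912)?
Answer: 934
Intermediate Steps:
M(U, H) = -72 + H
M(l(6), 94) - 1*(-912) = (-72 + 94) - 1*(-912) = 22 + 912 = 934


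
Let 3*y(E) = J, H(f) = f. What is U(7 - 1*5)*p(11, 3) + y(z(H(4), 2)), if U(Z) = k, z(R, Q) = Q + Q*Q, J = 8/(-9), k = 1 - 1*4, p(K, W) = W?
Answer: -251/27 ≈ -9.2963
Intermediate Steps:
k = -3 (k = 1 - 4 = -3)
J = -8/9 (J = 8*(-⅑) = -8/9 ≈ -0.88889)
z(R, Q) = Q + Q²
U(Z) = -3
y(E) = -8/27 (y(E) = (⅓)*(-8/9) = -8/27)
U(7 - 1*5)*p(11, 3) + y(z(H(4), 2)) = -3*3 - 8/27 = -9 - 8/27 = -251/27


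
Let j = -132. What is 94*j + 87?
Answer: -12321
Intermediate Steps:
94*j + 87 = 94*(-132) + 87 = -12408 + 87 = -12321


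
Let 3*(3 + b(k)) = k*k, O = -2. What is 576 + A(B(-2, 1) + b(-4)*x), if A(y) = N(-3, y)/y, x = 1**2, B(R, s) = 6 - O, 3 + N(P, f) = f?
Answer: 17878/31 ≈ 576.71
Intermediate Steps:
N(P, f) = -3 + f
B(R, s) = 8 (B(R, s) = 6 - 1*(-2) = 6 + 2 = 8)
x = 1
b(k) = -3 + k**2/3 (b(k) = -3 + (k*k)/3 = -3 + k**2/3)
A(y) = (-3 + y)/y
576 + A(B(-2, 1) + b(-4)*x) = 576 + (-3 + (8 + (-3 + (1/3)*(-4)**2)*1))/(8 + (-3 + (1/3)*(-4)**2)*1) = 576 + (-3 + (8 + (-3 + (1/3)*16)*1))/(8 + (-3 + (1/3)*16)*1) = 576 + (-3 + (8 + (-3 + 16/3)*1))/(8 + (-3 + 16/3)*1) = 576 + (-3 + (8 + (7/3)*1))/(8 + (7/3)*1) = 576 + (-3 + (8 + 7/3))/(8 + 7/3) = 576 + (-3 + 31/3)/(31/3) = 576 + (3/31)*(22/3) = 576 + 22/31 = 17878/31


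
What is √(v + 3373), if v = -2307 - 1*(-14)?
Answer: 6*√30 ≈ 32.863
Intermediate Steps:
v = -2293 (v = -2307 + 14 = -2293)
√(v + 3373) = √(-2293 + 3373) = √1080 = 6*√30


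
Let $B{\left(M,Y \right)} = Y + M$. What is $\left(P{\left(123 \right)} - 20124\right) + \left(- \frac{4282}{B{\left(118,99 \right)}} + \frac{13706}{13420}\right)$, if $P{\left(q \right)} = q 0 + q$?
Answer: $- \frac{2650009199}{132370} \approx -20020.0$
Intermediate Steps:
$P{\left(q \right)} = q$ ($P{\left(q \right)} = 0 + q = q$)
$B{\left(M,Y \right)} = M + Y$
$\left(P{\left(123 \right)} - 20124\right) + \left(- \frac{4282}{B{\left(118,99 \right)}} + \frac{13706}{13420}\right) = \left(123 - 20124\right) + \left(- \frac{4282}{118 + 99} + \frac{13706}{13420}\right) = -20001 + \left(- \frac{4282}{217} + 13706 \cdot \frac{1}{13420}\right) = -20001 + \left(\left(-4282\right) \frac{1}{217} + \frac{623}{610}\right) = -20001 + \left(- \frac{4282}{217} + \frac{623}{610}\right) = -20001 - \frac{2476829}{132370} = - \frac{2650009199}{132370}$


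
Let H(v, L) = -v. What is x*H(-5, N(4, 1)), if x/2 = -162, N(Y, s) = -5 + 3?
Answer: -1620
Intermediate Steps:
N(Y, s) = -2
x = -324 (x = 2*(-162) = -324)
x*H(-5, N(4, 1)) = -(-324)*(-5) = -324*5 = -1620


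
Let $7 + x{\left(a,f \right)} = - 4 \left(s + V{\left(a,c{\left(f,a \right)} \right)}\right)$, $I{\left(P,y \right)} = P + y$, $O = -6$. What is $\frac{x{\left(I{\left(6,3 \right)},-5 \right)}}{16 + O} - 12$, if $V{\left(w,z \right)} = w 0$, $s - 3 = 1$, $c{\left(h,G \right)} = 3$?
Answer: $- \frac{143}{10} \approx -14.3$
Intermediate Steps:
$s = 4$ ($s = 3 + 1 = 4$)
$V{\left(w,z \right)} = 0$
$x{\left(a,f \right)} = -23$ ($x{\left(a,f \right)} = -7 - 4 \left(4 + 0\right) = -7 - 16 = -23$)
$\frac{x{\left(I{\left(6,3 \right)},-5 \right)}}{16 + O} - 12 = \frac{1}{16 - 6} \left(-23\right) - 12 = \frac{1}{10} \left(-23\right) - 12 = - \frac{23}{10} - 12 = - \frac{143}{10}$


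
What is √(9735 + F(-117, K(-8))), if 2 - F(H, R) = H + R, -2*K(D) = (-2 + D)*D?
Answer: √9894 ≈ 99.469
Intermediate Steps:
K(D) = -D*(-2 + D)/2 (K(D) = -(-2 + D)*D/2 = -D*(-2 + D)/2)
F(H, R) = 2 - H - R (F(H, R) = 2 - (H + R) = 2 + (-H - R) = 2 - H - R)
√(9735 + F(-117, K(-8))) = √(9735 + (2 - 1*(-117) - (-8)*(2 - 1*(-8))/2)) = √(9735 + (2 + 117 - (-8)*(2 + 8)/2)) = √(9735 + (2 + 117 - (-8)*10/2)) = √(9735 + (2 + 117 - 1*(-40))) = √(9735 + (2 + 117 + 40)) = √(9735 + 159) = √9894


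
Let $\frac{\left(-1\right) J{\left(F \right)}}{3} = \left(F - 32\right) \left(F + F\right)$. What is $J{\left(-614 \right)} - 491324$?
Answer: $-2871188$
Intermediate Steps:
$J{\left(F \right)} = - 6 F \left(-32 + F\right)$ ($J{\left(F \right)} = - 3 \left(F - 32\right) \left(F + F\right) = - 3 \left(-32 + F\right) 2 F = - 3 \cdot 2 F \left(-32 + F\right) = - 6 F \left(-32 + F\right)$)
$J{\left(-614 \right)} - 491324 = 6 \left(-614\right) \left(32 - -614\right) - 491324 = 6 \left(-614\right) \left(32 + 614\right) - 491324 = 6 \left(-614\right) 646 - 491324 = -2379864 - 491324 = -2871188$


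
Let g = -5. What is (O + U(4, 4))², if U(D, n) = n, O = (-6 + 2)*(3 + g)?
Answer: 144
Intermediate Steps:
O = 8 (O = (-6 + 2)*(3 - 5) = -4*(-2) = 8)
(O + U(4, 4))² = (8 + 4)² = 12² = 144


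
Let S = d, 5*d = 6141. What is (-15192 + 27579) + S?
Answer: 68076/5 ≈ 13615.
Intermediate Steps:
d = 6141/5 (d = (1/5)*6141 = 6141/5 ≈ 1228.2)
S = 6141/5 ≈ 1228.2
(-15192 + 27579) + S = (-15192 + 27579) + 6141/5 = 12387 + 6141/5 = 68076/5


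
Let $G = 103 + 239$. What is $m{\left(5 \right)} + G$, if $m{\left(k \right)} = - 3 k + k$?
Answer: $332$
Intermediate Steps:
$m{\left(k \right)} = - 2 k$
$G = 342$
$m{\left(5 \right)} + G = \left(-2\right) 5 + 342 = -10 + 342 = 332$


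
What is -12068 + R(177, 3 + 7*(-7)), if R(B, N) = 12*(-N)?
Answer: -11516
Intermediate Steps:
R(B, N) = -12*N
-12068 + R(177, 3 + 7*(-7)) = -12068 - 12*(3 + 7*(-7)) = -12068 - 12*(3 - 49) = -12068 - 12*(-46) = -12068 + 552 = -11516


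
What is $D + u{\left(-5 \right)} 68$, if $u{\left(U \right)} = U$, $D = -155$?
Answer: $-495$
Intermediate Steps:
$D + u{\left(-5 \right)} 68 = -155 - 340 = -495$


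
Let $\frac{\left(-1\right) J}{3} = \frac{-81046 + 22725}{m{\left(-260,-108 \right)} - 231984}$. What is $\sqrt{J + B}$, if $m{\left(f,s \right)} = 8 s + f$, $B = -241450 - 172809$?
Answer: $\frac{i \sqrt{5627650323785995}}{116554} \approx 643.63 i$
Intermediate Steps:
$B = -414259$ ($B = -241450 - 172809 = -414259$)
$m{\left(f,s \right)} = f + 8 s$
$J = - \frac{174963}{233108}$ ($J = - 3 \frac{-81046 + 22725}{\left(-260 + 8 \left(-108\right)\right) - 231984} = - 3 \left(- \frac{58321}{\left(-260 - 864\right) - 231984}\right) = - 3 \left(- \frac{58321}{-1124 - 231984}\right) = - 3 \left(- \frac{58321}{-233108}\right) = - 3 \left(\left(-58321\right) \left(- \frac{1}{233108}\right)\right) = \left(-3\right) \frac{58321}{233108} = - \frac{174963}{233108} \approx -0.75057$)
$\sqrt{J + B} = \sqrt{- \frac{174963}{233108} - 414259} = \sqrt{- \frac{96567261935}{233108}} = \frac{i \sqrt{5627650323785995}}{116554}$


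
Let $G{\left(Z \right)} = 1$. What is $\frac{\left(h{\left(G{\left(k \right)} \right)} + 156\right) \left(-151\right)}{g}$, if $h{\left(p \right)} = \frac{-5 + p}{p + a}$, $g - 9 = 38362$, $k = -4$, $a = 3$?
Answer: $- \frac{23405}{38371} \approx -0.60997$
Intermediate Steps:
$g = 38371$ ($g = 9 + 38362 = 38371$)
$h{\left(p \right)} = \frac{-5 + p}{3 + p}$ ($h{\left(p \right)} = \frac{-5 + p}{p + 3} = \frac{-5 + p}{3 + p}$)
$\frac{\left(h{\left(G{\left(k \right)} \right)} + 156\right) \left(-151\right)}{g} = \frac{\left(\frac{-5 + 1}{3 + 1} + 156\right) \left(-151\right)}{38371} = \left(\frac{1}{4} \left(-4\right) + 156\right) \left(-151\right) \frac{1}{38371} = \left(-1 + 156\right) \left(-151\right) \frac{1}{38371} = 155 \left(-151\right) \frac{1}{38371} = \left(-23405\right) \frac{1}{38371} = - \frac{23405}{38371}$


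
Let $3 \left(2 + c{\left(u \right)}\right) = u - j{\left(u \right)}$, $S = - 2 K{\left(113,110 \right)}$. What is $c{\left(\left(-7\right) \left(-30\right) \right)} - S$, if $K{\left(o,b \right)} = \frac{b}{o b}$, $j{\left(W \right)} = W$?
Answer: $- \frac{224}{113} \approx -1.9823$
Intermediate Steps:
$K{\left(o,b \right)} = \frac{1}{o}$ ($K{\left(o,b \right)} = \frac{b}{b o} = b \frac{1}{b o} = \frac{1}{o}$)
$S = - \frac{2}{113} \approx -0.017699$
$c{\left(u \right)} = -2$ ($c{\left(u \right)} = -2 + \frac{u - u}{3} = -2 + \frac{1}{3} \cdot 0 = -2 + 0 = -2$)
$c{\left(\left(-7\right) \left(-30\right) \right)} - S = -2 - - \frac{2}{113} = -2 + \frac{2}{113} = - \frac{224}{113}$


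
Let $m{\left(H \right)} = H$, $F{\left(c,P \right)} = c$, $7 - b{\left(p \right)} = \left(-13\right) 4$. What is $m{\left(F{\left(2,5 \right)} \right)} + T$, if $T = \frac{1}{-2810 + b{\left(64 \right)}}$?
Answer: $\frac{5501}{2751} \approx 1.9996$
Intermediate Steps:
$b{\left(p \right)} = 59$ ($b{\left(p \right)} = 7 - \left(-13\right) 4 = 7 - -52 = 7 + 52 = 59$)
$T = - \frac{1}{2751}$ ($T = \frac{1}{-2810 + 59} = \frac{1}{-2751} = - \frac{1}{2751} \approx -0.0003635$)
$m{\left(F{\left(2,5 \right)} \right)} + T = 2 - \frac{1}{2751} = \frac{5501}{2751}$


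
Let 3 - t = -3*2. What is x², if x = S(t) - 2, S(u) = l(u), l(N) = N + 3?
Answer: 100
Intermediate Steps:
t = 9 (t = 3 - (-3)*2 = 3 - 1*(-6) = 3 + 6 = 9)
l(N) = 3 + N
S(u) = 3 + u
x = 10 (x = (3 + 9) - 2 = 12 - 2 = 10)
x² = 10² = 100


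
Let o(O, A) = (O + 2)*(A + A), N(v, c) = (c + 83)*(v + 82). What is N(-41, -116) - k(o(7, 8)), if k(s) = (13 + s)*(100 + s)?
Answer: -39661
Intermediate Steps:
N(v, c) = (82 + v)*(83 + c) (N(v, c) = (83 + c)*(82 + v) = (82 + v)*(83 + c))
o(O, A) = 2*A*(2 + O) (o(O, A) = (2 + O)*(2*A) = 2*A*(2 + O))
N(-41, -116) - k(o(7, 8)) = (6806 + 82*(-116) + 83*(-41) - 116*(-41)) - (1300 + (2*8*(2 + 7))² + 113*(2*8*(2 + 7))) = (6806 - 9512 - 3403 + 4756) - (1300 + (2*8*9)² + 113*(2*8*9)) = -1353 - (1300 + 144² + 113*144) = -1353 - (1300 + 20736 + 16272) = -1353 - 1*38308 = -1353 - 38308 = -39661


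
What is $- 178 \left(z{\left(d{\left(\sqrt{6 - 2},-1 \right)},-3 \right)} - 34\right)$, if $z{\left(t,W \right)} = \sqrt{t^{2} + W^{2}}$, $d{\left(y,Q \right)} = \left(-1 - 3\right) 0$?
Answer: $5518$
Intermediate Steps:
$d{\left(y,Q \right)} = 0$ ($d{\left(y,Q \right)} = \left(-4\right) 0 = 0$)
$z{\left(t,W \right)} = \sqrt{W^{2} + t^{2}}$
$- 178 \left(z{\left(d{\left(\sqrt{6 - 2},-1 \right)},-3 \right)} - 34\right) = - 178 \left(\sqrt{\left(-3\right)^{2} + 0^{2}} - 34\right) = - 178 \left(\sqrt{9 + 0} - 34\right) = - 178 \left(\sqrt{9} - 34\right) = - 178 \left(3 - 34\right) = \left(-178\right) \left(-31\right) = 5518$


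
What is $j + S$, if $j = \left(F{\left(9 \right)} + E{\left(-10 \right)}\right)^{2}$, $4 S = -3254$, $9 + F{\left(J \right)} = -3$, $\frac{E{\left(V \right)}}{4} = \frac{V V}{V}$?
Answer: $\frac{3781}{2} \approx 1890.5$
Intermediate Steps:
$E{\left(V \right)} = 4 V$ ($E{\left(V \right)} = 4 \frac{V V}{V} = 4 \frac{V^{2}}{V} = 4 V$)
$F{\left(J \right)} = -12$ ($F{\left(J \right)} = -9 - 3 = -12$)
$S = - \frac{1627}{2}$ ($S = \frac{1}{4} \left(-3254\right) = - \frac{1627}{2} \approx -813.5$)
$j = 2704$ ($j = \left(-12 + 4 \left(-10\right)\right)^{2} = \left(-12 - 40\right)^{2} = \left(-52\right)^{2} = 2704$)
$j + S = 2704 - \frac{1627}{2} = \frac{3781}{2}$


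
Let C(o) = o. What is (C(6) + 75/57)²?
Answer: 19321/361 ≈ 53.521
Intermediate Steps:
(C(6) + 75/57)² = (6 + 75/57)² = (6 + 75*(1/57))² = (6 + 25/19)² = (139/19)² = 19321/361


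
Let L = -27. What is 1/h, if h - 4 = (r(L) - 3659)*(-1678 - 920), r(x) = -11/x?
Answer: 9/85545248 ≈ 1.0521e-7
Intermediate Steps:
h = 85545248/9 (h = 4 + (-11/(-27) - 3659)*(-1678 - 920) = 4 + (-11*(-1/27) - 3659)*(-2598) = 4 + (11/27 - 3659)*(-2598) = 4 - 98782/27*(-2598) = 4 + 85545212/9 = 85545248/9 ≈ 9.5050e+6)
1/h = 1/(85545248/9) = 9/85545248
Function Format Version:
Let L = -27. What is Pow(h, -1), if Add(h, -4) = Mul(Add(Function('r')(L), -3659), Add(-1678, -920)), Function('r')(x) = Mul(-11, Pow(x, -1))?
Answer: Rational(9, 85545248) ≈ 1.0521e-7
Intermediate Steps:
h = Rational(85545248, 9) (h = Add(4, Mul(Add(Mul(-11, Pow(-27, -1)), -3659), Add(-1678, -920))) = Add(4, Mul(Add(Mul(-11, Rational(-1, 27)), -3659), -2598)) = Add(4, Mul(Add(Rational(11, 27), -3659), -2598)) = Add(4, Mul(Rational(-98782, 27), -2598)) = Add(4, Rational(85545212, 9)) = Rational(85545248, 9) ≈ 9.5050e+6)
Pow(h, -1) = Pow(Rational(85545248, 9), -1) = Rational(9, 85545248)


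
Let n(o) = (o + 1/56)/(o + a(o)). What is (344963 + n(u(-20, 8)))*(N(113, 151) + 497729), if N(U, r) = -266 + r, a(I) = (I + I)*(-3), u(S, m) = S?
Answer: 480643292774567/2800 ≈ 1.7166e+11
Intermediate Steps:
a(I) = -6*I (a(I) = (2*I)*(-3) = -6*I)
n(o) = -(1/56 + o)/(5*o) (n(o) = (o + 1/56)/(o - 6*o) = (o + 1/56)/((-5*o)) = (1/56 + o)*(-1/(5*o)) = -(1/56 + o)/(5*o))
(344963 + n(u(-20, 8)))*(N(113, 151) + 497729) = (344963 + (1/280)*(-1 - 56*(-20))/(-20))*((-266 + 151) + 497729) = (344963 + (1/280)*(-1/20)*(-1 + 1120))*(-115 + 497729) = (344963 + (1/280)*(-1/20)*1119)*497614 = (344963 - 1119/5600)*497614 = (1931791681/5600)*497614 = 480643292774567/2800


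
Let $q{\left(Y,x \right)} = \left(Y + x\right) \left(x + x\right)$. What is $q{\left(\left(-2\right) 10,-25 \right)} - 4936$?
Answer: $-2686$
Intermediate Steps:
$q{\left(Y,x \right)} = 2 x \left(Y + x\right)$ ($q{\left(Y,x \right)} = \left(Y + x\right) 2 x = 2 x \left(Y + x\right)$)
$q{\left(\left(-2\right) 10,-25 \right)} - 4936 = 2 \left(-25\right) \left(\left(-2\right) 10 - 25\right) - 4936 = 2 \left(-25\right) \left(-20 - 25\right) - 4936 = 2 \left(-25\right) \left(-45\right) - 4936 = 2250 - 4936 = -2686$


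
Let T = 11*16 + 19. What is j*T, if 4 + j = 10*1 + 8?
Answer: 2730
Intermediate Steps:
j = 14 (j = -4 + (10*1 + 8) = -4 + (10 + 8) = -4 + 18 = 14)
T = 195 (T = 176 + 19 = 195)
j*T = 14*195 = 2730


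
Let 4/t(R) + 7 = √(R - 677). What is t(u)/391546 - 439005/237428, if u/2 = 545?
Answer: -1117289117531/604265893972 + √413/35630686 ≈ -1.8490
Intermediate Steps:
u = 1090 (u = 2*545 = 1090)
t(R) = 4/(-7 + √(-677 + R)) (t(R) = 4/(-7 + √(R - 677)) = 4/(-7 + √(-677 + R)))
t(u)/391546 - 439005/237428 = (4/(-7 + √(-677 + 1090)))/391546 - 439005/237428 = (4/(-7 + √413))*(1/391546) - 439005*1/237428 = 2/(195773*(-7 + √413)) - 439005/237428 = -439005/237428 + 2/(195773*(-7 + √413))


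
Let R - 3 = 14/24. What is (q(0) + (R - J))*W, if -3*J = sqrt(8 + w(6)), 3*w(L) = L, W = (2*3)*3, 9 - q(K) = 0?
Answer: 453/2 + 6*sqrt(10) ≈ 245.47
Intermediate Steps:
q(K) = 9 (q(K) = 9 - 1*0 = 9 + 0 = 9)
W = 18 (W = 6*3 = 18)
w(L) = L/3
J = -sqrt(10)/3 (J = -sqrt(8 + (1/3)*6)/3 = -sqrt(8 + 2)/3 = -sqrt(10)/3 ≈ -1.0541)
R = 43/12 (R = 3 + 14/24 = 3 + 14*(1/24) = 3 + 7/12 = 43/12 ≈ 3.5833)
(q(0) + (R - J))*W = (9 + (43/12 - (-1)*sqrt(10)/3))*18 = (9 + (43/12 + sqrt(10)/3))*18 = (151/12 + sqrt(10)/3)*18 = 453/2 + 6*sqrt(10)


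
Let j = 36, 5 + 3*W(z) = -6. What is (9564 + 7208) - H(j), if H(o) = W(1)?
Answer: 50327/3 ≈ 16776.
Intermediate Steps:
W(z) = -11/3 (W(z) = -5/3 + (⅓)*(-6) = -5/3 - 2 = -11/3)
H(o) = -11/3
(9564 + 7208) - H(j) = (9564 + 7208) - 1*(-11/3) = 16772 + 11/3 = 50327/3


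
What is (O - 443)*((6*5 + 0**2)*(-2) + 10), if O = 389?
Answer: 2700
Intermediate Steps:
(O - 443)*((6*5 + 0**2)*(-2) + 10) = (389 - 443)*((6*5 + 0**2)*(-2) + 10) = -54*((30 + 0)*(-2) + 10) = -54*(30*(-2) + 10) = -54*(-60 + 10) = -54*(-50) = 2700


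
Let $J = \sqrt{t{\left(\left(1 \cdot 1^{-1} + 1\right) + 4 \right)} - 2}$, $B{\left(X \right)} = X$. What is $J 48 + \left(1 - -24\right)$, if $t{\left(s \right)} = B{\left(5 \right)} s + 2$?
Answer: $25 + 48 \sqrt{30} \approx 287.91$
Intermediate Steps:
$t{\left(s \right)} = 2 + 5 s$ ($t{\left(s \right)} = 5 s + 2 = 2 + 5 s$)
$J = \sqrt{30}$ ($J = \sqrt{\left(2 + 5 \left(\left(1 \cdot 1^{-1} + 1\right) + 4\right)\right) - 2} = \sqrt{\left(2 + 5 \left(\left(1 \cdot 1 + 1\right) + 4\right)\right) - 2} = \sqrt{\left(2 + 5 \left(\left(1 + 1\right) + 4\right)\right) - 2} = \sqrt{\left(2 + 5 \left(2 + 4\right)\right) - 2} = \sqrt{\left(2 + 5 \cdot 6\right) - 2} = \sqrt{\left(2 + 30\right) - 2} = \sqrt{32 - 2} = \sqrt{30} \approx 5.4772$)
$J 48 + \left(1 - -24\right) = \sqrt{30} \cdot 48 + \left(1 - -24\right) = 48 \sqrt{30} + \left(1 + 24\right) = 48 \sqrt{30} + 25 = 25 + 48 \sqrt{30}$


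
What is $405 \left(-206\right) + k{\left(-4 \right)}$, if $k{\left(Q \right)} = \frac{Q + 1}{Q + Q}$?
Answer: $- \frac{667437}{8} \approx -83430.0$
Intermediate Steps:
$k{\left(Q \right)} = \frac{1 + Q}{2 Q}$
$405 \left(-206\right) + k{\left(-4 \right)} = 405 \left(-206\right) + \frac{1 - 4}{2 \left(-4\right)} = -83430 + \frac{1}{2} \left(- \frac{1}{4}\right) \left(-3\right) = -83430 + \frac{3}{8} = - \frac{667437}{8}$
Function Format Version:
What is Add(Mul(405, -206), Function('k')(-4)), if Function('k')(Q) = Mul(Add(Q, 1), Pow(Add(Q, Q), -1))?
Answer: Rational(-667437, 8) ≈ -83430.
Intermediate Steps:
Function('k')(Q) = Mul(Rational(1, 2), Pow(Q, -1), Add(1, Q)) (Function('k')(Q) = Mul(Add(1, Q), Pow(Mul(2, Q), -1)) = Mul(Add(1, Q), Mul(Rational(1, 2), Pow(Q, -1))) = Mul(Rational(1, 2), Pow(Q, -1), Add(1, Q)))
Add(Mul(405, -206), Function('k')(-4)) = Add(Mul(405, -206), Mul(Rational(1, 2), Pow(-4, -1), Add(1, -4))) = Add(-83430, Mul(Rational(1, 2), Rational(-1, 4), -3)) = Add(-83430, Rational(3, 8)) = Rational(-667437, 8)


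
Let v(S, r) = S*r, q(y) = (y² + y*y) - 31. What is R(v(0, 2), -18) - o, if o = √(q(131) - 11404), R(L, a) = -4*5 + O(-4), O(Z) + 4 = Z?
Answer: -28 - 3*√2543 ≈ -179.28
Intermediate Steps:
O(Z) = -4 + Z
q(y) = -31 + 2*y² (q(y) = (y² + y²) - 31 = 2*y² - 31 = -31 + 2*y²)
R(L, a) = -28 (R(L, a) = -4*5 + (-4 - 4) = -20 - 8 = -28)
o = 3*√2543 (o = √((-31 + 2*131²) - 11404) = √((-31 + 2*17161) - 11404) = √((-31 + 34322) - 11404) = √(34291 - 11404) = √22887 = 3*√2543 ≈ 151.28)
R(v(0, 2), -18) - o = -28 - 3*√2543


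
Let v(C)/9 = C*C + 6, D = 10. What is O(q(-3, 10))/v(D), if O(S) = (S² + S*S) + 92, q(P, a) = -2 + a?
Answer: 110/477 ≈ 0.23061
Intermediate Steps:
O(S) = 92 + 2*S² (O(S) = (S² + S²) + 92 = 2*S² + 92 = 92 + 2*S²)
v(C) = 54 + 9*C² (v(C) = 9*(C*C + 6) = 9*(C² + 6) = 9*(6 + C²) = 54 + 9*C²)
O(q(-3, 10))/v(D) = (92 + 2*(-2 + 10)²)/(54 + 9*10²) = (92 + 2*8²)/(54 + 9*100) = (92 + 2*64)/(54 + 900) = (92 + 128)/954 = 220*(1/954) = 110/477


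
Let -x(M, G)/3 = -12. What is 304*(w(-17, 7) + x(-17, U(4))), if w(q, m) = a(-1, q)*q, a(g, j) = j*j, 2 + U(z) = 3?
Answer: -1482608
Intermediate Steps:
U(z) = 1 (U(z) = -2 + 3 = 1)
a(g, j) = j²
x(M, G) = 36 (x(M, G) = -3*(-12) = 36)
w(q, m) = q³ (w(q, m) = q²*q = q³)
304*(w(-17, 7) + x(-17, U(4))) = 304*((-17)³ + 36) = 304*(-4913 + 36) = 304*(-4877) = -1482608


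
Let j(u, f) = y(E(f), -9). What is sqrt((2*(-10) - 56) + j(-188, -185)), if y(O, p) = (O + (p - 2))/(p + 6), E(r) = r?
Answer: 4*I*sqrt(6)/3 ≈ 3.266*I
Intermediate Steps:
y(O, p) = (-2 + O + p)/(6 + p) (y(O, p) = (O + (-2 + p))/(6 + p) = (-2 + O + p)/(6 + p))
j(u, f) = 11/3 - f/3 (j(u, f) = (-2 + f - 9)/(6 - 9) = (-11 + f)/(-3) = -(-11 + f)/3 = 11/3 - f/3)
sqrt((2*(-10) - 56) + j(-188, -185)) = sqrt((2*(-10) - 56) + (11/3 - 1/3*(-185))) = sqrt((-20 - 56) + (11/3 + 185/3)) = sqrt(-76 + 196/3) = sqrt(-32/3) = 4*I*sqrt(6)/3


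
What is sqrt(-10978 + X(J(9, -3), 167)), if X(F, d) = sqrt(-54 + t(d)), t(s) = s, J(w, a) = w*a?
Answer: sqrt(-10978 + sqrt(113)) ≈ 104.73*I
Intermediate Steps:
J(w, a) = a*w
X(F, d) = sqrt(-54 + d)
sqrt(-10978 + X(J(9, -3), 167)) = sqrt(-10978 + sqrt(-54 + 167)) = sqrt(-10978 + sqrt(113))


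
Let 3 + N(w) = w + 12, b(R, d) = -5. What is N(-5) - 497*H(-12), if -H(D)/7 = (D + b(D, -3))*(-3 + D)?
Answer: 887149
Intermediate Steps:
N(w) = 9 + w (N(w) = -3 + (w + 12) = -3 + (12 + w) = 9 + w)
H(D) = -7*(-5 + D)*(-3 + D) (H(D) = -7*(D - 5)*(-3 + D) = -7*(-5 + D)*(-3 + D))
N(-5) - 497*H(-12) = (9 - 5) - 497*(-105 - 7*(-12)² + 56*(-12)) = 4 - 497*(-105 - 7*144 - 672) = 4 - 497*(-105 - 1008 - 672) = 4 - 497*(-1785) = 4 + 887145 = 887149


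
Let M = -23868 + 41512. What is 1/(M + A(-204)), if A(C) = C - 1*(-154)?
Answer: 1/17594 ≈ 5.6838e-5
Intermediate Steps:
A(C) = 154 + C (A(C) = C + 154 = 154 + C)
M = 17644
1/(M + A(-204)) = 1/(17644 + (154 - 204)) = 1/(17644 - 50) = 1/17594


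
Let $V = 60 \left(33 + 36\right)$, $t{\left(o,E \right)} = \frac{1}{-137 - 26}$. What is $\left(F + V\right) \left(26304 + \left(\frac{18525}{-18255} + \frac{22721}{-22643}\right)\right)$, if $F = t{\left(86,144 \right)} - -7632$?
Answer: $\frac{1390755059702160770}{4491714553} \approx 3.0963 \cdot 10^{8}$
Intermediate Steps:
$t{\left(o,E \right)} = - \frac{1}{163}$ ($t{\left(o,E \right)} = \frac{1}{-163} = - \frac{1}{163}$)
$F = \frac{1244015}{163}$ ($F = - \frac{1}{163} - -7632 = - \frac{1}{163} + 7632 = \frac{1244015}{163} \approx 7632.0$)
$V = 4140$ ($V = 60 \cdot 69 = 4140$)
$\left(F + V\right) \left(26304 + \left(\frac{18525}{-18255} + \frac{22721}{-22643}\right)\right) = \left(\frac{1244015}{163} + 4140\right) \left(26304 + \left(\frac{18525}{-18255} + \frac{22721}{-22643}\right)\right) = \frac{1918835 \left(26304 + \left(18525 \left(- \frac{1}{18255}\right) + 22721 \left(- \frac{1}{22643}\right)\right)\right)}{163} = \frac{1918835 \left(26304 - \frac{55615562}{27556531}\right)}{163} = \frac{1918835}{163} \cdot \frac{724791375862}{27556531} = \frac{1390755059702160770}{4491714553}$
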